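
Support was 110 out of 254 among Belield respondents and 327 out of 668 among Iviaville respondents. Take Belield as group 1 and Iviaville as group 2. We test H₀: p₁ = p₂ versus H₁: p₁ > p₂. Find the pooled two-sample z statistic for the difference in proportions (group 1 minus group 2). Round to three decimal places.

z = -1.534

p̂₁ = 110/254 = 0.43307, p̂₂ = 327/668 = 0.48952.
Pooled p̂ = (110+327)/(254+668) = 437/922 = 0.47397.
SE = √(0.249322 × 0.00543401) = 0.03681.
z = (0.43307 − 0.48952)/0.03681 = -0.05645/0.03681 = -1.534.
p-value = P(Z > -1.534) ≈ 0.9374.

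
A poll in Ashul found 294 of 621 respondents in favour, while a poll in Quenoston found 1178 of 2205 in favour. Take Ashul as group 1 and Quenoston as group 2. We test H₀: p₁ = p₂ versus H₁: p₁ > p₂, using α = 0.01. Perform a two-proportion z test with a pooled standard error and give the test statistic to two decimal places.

z = -2.68

p̂₁ = 294/621 ≈ 0.4734, p̂₂ = 1178/2205 ≈ 0.5342.
Pooled p̂ = (294+1178)/(621+2205) = 1472/2826 = 0.5209.
SE = √(p̂(1−p̂)(1/n₁+1/n₂)) = √(0.5209·0.4791·0.00206382) = √(0.000515056) = 0.0227.
z = (0.4734 − 0.5342)/0.0227 = -0.0608/0.0227 = -2.68.
p-value = P(Z > -2.679) ≈ 0.9963; since p > α = 0.01, fail to reject H₀.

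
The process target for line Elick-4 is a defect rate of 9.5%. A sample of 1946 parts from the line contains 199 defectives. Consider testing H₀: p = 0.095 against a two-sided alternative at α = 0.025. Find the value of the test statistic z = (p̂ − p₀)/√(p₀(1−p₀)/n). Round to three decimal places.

z = 1.092

p̂ = 199/1946 = 0.10226.
SE = √(p₀(1−p₀)/n) = √(0.085975/1946) = 0.00665.
z = (0.10226 − 0.095)/0.00665 = 0.00726/0.00665 = 1.092.
Two-sided p-value ≈ 2·Φ(−1.092) = 0.2747. With α = 0.025, fail to reject H₀.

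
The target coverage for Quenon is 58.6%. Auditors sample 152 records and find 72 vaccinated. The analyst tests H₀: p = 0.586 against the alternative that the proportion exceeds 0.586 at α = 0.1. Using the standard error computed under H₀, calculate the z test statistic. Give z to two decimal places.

p̂ = 72/152 ≈ 0.4737.
SE = √(p₀(1−p₀)/n) = √(0.2426/152) = 0.0400.
z = (0.4737 − 0.586)/0.0400 = -0.1123/0.0400 = -2.81.
p-value = P(Z > -2.811) ≈ 0.9975; since p > α = 0.1, fail to reject H₀.

z = -2.81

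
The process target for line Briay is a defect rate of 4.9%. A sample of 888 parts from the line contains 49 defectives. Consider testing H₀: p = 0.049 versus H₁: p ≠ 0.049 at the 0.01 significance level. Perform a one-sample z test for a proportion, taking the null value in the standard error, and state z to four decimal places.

p̂ = 49/888 = 0.055180.
Under H₀, SE = √(0.049·0.951/888) = √(5.24764e-05) = 0.007244.
z = (0.055180 − 0.049)/0.007244 = 0.006180/0.007244 = 0.8531.
p-value = 2·P(Z > 0.853) ≈ 0.3936. With α = 0.01, fail to reject H₀.

z = 0.8531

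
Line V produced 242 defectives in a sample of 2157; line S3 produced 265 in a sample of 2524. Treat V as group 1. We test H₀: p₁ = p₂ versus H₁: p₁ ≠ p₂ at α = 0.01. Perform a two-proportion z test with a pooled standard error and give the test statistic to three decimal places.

z = 0.790

p̂₁ = 242/2157 = 0.11219, p̂₂ = 265/2524 = 0.10499.
Pooled p̂ = (242+265)/(2157+2524) = 507/4681 = 0.10831.
SE = √(p̂(1−p̂)(1/n₁+1/n₂)) = √(0.10831·0.89169·0.000859803) = √(8.3039e-05) = 0.00911.
z = (0.11219 − 0.10499)/0.00911 = 0.00720/0.00911 = 0.790.
Two-sided p-value ≈ 2·Φ(−0.790) = 0.4294. With α = 0.01, fail to reject H₀.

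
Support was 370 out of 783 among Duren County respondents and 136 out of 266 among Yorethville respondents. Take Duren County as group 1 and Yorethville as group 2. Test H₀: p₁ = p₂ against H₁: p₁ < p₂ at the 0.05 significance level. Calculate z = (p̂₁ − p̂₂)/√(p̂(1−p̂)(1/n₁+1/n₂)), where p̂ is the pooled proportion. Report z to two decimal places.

p̂₁ = 370/783 ≈ 0.4725, p̂₂ = 136/266 ≈ 0.5113.
Pooled p̂ = (370+136)/(783+266) = 506/1049 = 0.4824.
SE = √(0.249689 × 0.00503654) = 0.0355.
z = (0.4725 − 0.5113)/0.0355 = -0.0388/0.0355 = -1.09.
p-value = P(Z < -1.092) ≈ 0.1373. With α = 0.05, fail to reject H₀.

z = -1.09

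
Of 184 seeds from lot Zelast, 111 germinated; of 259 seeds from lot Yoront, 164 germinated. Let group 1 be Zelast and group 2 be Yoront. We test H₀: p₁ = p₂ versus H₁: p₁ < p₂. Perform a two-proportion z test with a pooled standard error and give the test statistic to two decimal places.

z = -0.64

p̂₁ = 111/184 = 0.6033, p̂₂ = 164/259 = 0.6332.
Pooled p̂ = (111+164)/(184+259) = 275/443 = 0.6208.
SE = √(0.235415 × 0.00929579) = 0.0468.
z = (0.6033 − 0.6332)/0.0468 = -0.0299/0.0468 = -0.64.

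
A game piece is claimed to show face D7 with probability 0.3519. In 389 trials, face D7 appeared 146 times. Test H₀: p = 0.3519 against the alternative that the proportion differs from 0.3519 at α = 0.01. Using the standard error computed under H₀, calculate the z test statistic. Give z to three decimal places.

z = 0.967

p̂ = 146/389 ≈ 0.37532.
Under H₀, SE = √(0.3519·0.6481/389) = √(0.000586289) = 0.02421.
z = (0.37532 − 0.3519)/0.02421 = 0.02342/0.02421 = 0.967.
p-value = 2·P(Z > 0.967) ≈ 0.3334. With α = 0.01, fail to reject H₀.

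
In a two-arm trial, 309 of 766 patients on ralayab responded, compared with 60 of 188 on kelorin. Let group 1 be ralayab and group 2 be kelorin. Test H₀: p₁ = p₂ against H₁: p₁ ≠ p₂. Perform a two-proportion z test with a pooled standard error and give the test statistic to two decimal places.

p̂₁ = 309/766 ≈ 0.4034, p̂₂ = 60/188 ≈ 0.3191.
Pooled p̂ = (309+60)/(766+188) = 369/954 = 0.3868.
SE = √(p̂(1−p̂)(1/n₁+1/n₂)) = √(0.3868·0.6132·0.00662463) = √(0.00157126) = 0.0396.
z = (0.4034 − 0.3191)/0.0396 = 0.0843/0.0396 = 2.13.

z = 2.13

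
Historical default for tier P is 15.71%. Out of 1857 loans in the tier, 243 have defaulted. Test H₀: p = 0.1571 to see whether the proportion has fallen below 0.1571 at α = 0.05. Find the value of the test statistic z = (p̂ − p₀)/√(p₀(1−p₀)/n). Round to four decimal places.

z = -3.1078

p̂ = 243/1857 ≈ 0.1308562.
Under H₀, SE = √(0.1571·0.8429/1857) = √(7.13083e-05) = 0.0084444.
z = (0.1308562 − 0.1571)/0.0084444 = -0.0262438/0.0084444 = -3.1078.
p-value = P(Z < -3.108) ≈ 0.0009; since p < α = 0.05, reject H₀.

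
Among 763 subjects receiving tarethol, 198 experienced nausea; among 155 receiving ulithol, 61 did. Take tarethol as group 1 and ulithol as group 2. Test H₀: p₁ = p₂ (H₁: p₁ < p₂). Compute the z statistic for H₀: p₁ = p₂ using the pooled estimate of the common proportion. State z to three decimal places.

z = -3.381

p̂₁ = 198/763 = 0.25950, p̂₂ = 61/155 = 0.39355.
Pooled p̂ = (198+61)/(763+155) = 259/918 = 0.28214.
SE = √(p̂(1−p̂)(1/n₁+1/n₂)) = √(0.28214·0.71786·0.00776223) = √(0.00157212) = 0.03965.
z = (0.25950 − 0.39355)/0.03965 = -0.13405/0.03965 = -3.381.
p-value = P(Z < -3.381) ≈ 0.0004.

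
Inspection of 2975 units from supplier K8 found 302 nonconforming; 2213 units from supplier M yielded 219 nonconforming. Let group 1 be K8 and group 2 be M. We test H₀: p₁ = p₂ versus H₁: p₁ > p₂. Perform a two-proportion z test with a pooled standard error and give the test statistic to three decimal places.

z = 0.302

p̂₁ = 302/2975 = 0.10151, p̂₂ = 219/2213 = 0.09896.
Pooled p̂ = (302+219)/(2975+2213) = 521/5188 = 0.10042.
SE = √(p̂(1−p̂)(1/n₁+1/n₂)) = √(0.10042·0.89958·0.00078801) = √(7.11881e-05) = 0.00844.
z = (0.10151 − 0.09896)/0.00844 = 0.00255/0.00844 = 0.302.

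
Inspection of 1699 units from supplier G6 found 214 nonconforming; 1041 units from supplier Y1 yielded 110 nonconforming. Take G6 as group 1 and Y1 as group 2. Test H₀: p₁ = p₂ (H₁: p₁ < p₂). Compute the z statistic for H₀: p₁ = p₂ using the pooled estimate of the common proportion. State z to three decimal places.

p̂₁ = 214/1699 = 0.12596, p̂₂ = 110/1041 = 0.10567.
Pooled p̂ = (214+110)/(1699+1041) = 324/2740 = 0.11825.
SE = √(0.104266 × 0.0015492) = 0.01271.
z = (0.12596 − 0.10567)/0.01271 = 0.02029/0.01271 = 1.596.
p-value = P(Z < 1.596) ≈ 0.9448.

z = 1.596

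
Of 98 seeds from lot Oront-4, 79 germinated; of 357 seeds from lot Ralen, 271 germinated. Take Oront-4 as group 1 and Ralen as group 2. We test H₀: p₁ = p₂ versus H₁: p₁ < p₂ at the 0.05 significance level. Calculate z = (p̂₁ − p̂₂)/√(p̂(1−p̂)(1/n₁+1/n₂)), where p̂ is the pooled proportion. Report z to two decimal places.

p̂₁ = 79/98 = 0.8061, p̂₂ = 271/357 = 0.7591.
Pooled p̂ = (79+271)/(98+357) = 350/455 = 0.7692.
SE = √(p̂(1−p̂)(1/n₁+1/n₂)) = √(0.7692·0.2308·0.0130052) = √(0.00230862) = 0.0480.
z = (0.8061 − 0.7591)/0.0480 = 0.0470/0.0480 = 0.98.
p-value = P(Z < 0.979) ≈ 0.8361, so at α = 0.05 we fail to reject H₀.

z = 0.98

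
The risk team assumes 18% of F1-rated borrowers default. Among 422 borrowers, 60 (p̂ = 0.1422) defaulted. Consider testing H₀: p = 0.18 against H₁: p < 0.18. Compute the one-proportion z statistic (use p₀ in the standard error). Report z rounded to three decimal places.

p̂ = 60/422 ≈ 0.14218.
Under H₀, SE = √(0.18·0.82/422) = √(0.000349763) = 0.01870.
z = (0.14218 − 0.18)/0.01870 = -0.03782/0.01870 = -2.022.

z = -2.022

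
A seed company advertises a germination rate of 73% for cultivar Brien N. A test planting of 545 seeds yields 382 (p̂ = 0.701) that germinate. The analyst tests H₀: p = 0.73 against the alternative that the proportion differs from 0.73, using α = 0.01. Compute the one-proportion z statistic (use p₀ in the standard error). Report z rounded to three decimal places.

p̂ = 382/545 = 0.70092.
Standard error under H₀: √(0.73×0.27/545) = 0.01902.
z = (0.70092 − 0.73)/0.01902 = -0.02908/0.01902 = -1.529.
Two-sided p-value ≈ 2·Φ(−1.529) = 0.1262; since p > α = 0.01, fail to reject H₀.

z = -1.529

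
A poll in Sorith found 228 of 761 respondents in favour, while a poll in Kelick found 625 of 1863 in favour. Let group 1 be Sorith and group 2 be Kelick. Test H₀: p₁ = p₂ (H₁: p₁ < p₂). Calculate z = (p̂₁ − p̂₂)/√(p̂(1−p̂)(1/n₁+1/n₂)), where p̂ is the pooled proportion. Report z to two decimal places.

z = -1.78

p̂₁ = 228/761 = 0.2996, p̂₂ = 625/1863 = 0.3355.
Pooled p̂ = (228+625)/(761+1863) = 853/2624 = 0.3251.
SE = √(p̂(1−p̂)(1/n₁+1/n₂)) = √(0.3251·0.6749·0.00185083) = √(0.000406075) = 0.0202.
z = (0.2996 − 0.3355)/0.0202 = -0.0359/0.0202 = -1.78.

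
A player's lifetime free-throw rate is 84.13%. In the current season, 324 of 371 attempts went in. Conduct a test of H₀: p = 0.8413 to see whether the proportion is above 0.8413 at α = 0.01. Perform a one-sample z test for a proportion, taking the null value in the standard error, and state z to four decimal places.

p̂ = 324/371 ≈ 0.87331536.
Under H₀, SE = √(0.8413·0.1587/371) = √(0.000359877) = 0.01897042.
z = (0.87331536 − 0.8413)/0.01897042 = 0.03201536/0.01897042 = 1.6876.
p-value = P(Z > 1.688) ≈ 0.0457, so at α = 0.01 we fail to reject H₀.

z = 1.6876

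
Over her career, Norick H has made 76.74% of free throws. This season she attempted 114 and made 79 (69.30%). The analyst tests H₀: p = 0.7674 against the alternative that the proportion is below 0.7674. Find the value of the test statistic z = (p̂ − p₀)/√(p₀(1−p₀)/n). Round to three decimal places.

p̂ = 79/114 = 0.69298.
Standard error under H₀: √(0.7674×0.2326/114) = 0.03957.
z = (0.69298 − 0.7674)/0.03957 = -0.07442/0.03957 = -1.881.
p-value = P(Z < -1.881) ≈ 0.0300.

z = -1.881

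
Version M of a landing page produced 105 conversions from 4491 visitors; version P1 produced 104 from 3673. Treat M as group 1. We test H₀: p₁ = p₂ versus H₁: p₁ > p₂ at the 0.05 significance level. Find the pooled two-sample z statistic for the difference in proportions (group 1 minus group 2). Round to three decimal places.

p̂₁ = 105/4491 = 0.023380, p̂₂ = 104/3673 = 0.028315.
Pooled p̂ = (105+104)/(4491+3673) = 209/8164 = 0.025600.
SE = √(p̂(1−p̂)(1/n₁+1/n₂)) = √(0.025600·0.974400·0.000494925) = √(1.23458e-05) = 0.003514.
z = (0.023380 − 0.028315)/0.003514 = -0.004935/0.003514 = -1.404.
p-value = P(Z > -1.404) ≈ 0.9199, so at α = 0.05 we fail to reject H₀.

z = -1.404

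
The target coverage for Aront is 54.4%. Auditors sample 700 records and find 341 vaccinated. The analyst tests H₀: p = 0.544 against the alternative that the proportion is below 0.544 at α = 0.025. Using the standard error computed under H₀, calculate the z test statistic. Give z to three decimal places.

p̂ = 341/700 ≈ 0.487143.
Standard error under H₀: √(0.544×0.456/700) = 0.018825.
z = (0.487143 − 0.544)/0.018825 = -0.056857/0.018825 = -3.020.
p-value = P(Z < -3.020) ≈ 0.0013, so at α = 0.025 we reject H₀.

z = -3.020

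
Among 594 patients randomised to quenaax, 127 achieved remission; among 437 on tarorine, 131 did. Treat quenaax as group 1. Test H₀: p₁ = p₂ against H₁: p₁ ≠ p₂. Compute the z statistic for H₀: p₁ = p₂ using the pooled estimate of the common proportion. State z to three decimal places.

z = -3.149

p̂₁ = 127/594 ≈ 0.21380, p̂₂ = 131/437 ≈ 0.29977.
Pooled p̂ = (127+131)/(594+437) = 258/1031 = 0.25024.
SE = √(p̂(1−p̂)(1/n₁+1/n₂)) = √(0.25024·0.74976·0.00397183) = √(0.0007452) = 0.02730.
z = (0.21380 − 0.29977)/0.02730 = -0.08597/0.02730 = -3.149.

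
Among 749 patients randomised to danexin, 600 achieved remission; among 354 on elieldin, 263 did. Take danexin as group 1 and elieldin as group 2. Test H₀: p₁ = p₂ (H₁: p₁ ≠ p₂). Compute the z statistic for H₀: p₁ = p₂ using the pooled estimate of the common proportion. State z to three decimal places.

z = 2.184

p̂₁ = 600/749 = 0.801068, p̂₂ = 263/354 = 0.742938.
Pooled p̂ = (600+263)/(749+354) = 863/1103 = 0.782412.
SE = √(0.170244 × 0.00415997) = 0.026612.
z = (0.801068 − 0.742938)/0.026612 = 0.058130/0.026612 = 2.184.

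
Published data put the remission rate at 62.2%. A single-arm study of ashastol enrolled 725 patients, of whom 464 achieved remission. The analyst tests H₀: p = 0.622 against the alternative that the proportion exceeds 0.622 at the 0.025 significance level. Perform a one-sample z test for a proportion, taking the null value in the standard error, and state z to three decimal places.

z = 1.000

p̂ = 464/725 ≈ 0.640000.
Under H₀, SE = √(0.622·0.378/725) = √(0.000324298) = 0.018008.
z = (0.640000 − 0.622)/0.018008 = 0.018000/0.018008 = 1.000.
p-value = P(Z > 1.000) ≈ 0.1588, so at α = 0.025 we fail to reject H₀.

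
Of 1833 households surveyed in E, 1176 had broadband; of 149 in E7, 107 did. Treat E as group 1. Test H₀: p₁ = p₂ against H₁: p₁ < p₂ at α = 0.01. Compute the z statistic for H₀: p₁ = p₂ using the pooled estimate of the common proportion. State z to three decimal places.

z = -1.881

p̂₁ = 1176/1833 ≈ 0.64157, p̂₂ = 107/149 ≈ 0.71812.
Pooled p̂ = (1176+107)/(1833+149) = 1283/1982 = 0.64733.
SE = √(0.228295 × 0.00725696) = 0.04070.
z = (0.64157 − 0.71812)/0.04070 = -0.07655/0.04070 = -1.881.
p-value = P(Z < -1.881) ≈ 0.0300; since p > α = 0.01, fail to reject H₀.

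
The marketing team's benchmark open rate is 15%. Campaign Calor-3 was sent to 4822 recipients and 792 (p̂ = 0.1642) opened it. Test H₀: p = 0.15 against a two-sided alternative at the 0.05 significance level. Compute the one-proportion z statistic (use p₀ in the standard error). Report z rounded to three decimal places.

p̂ = 792/4822 = 0.164247.
SE = √(p₀(1−p₀)/n) = √(0.1275/4822) = 0.005142.
z = (0.164247 − 0.15)/0.005142 = 0.014247/0.005142 = 2.771.
Two-sided p-value ≈ 2·Φ(−2.771) = 0.0056, so at α = 0.05 we reject H₀.

z = 2.771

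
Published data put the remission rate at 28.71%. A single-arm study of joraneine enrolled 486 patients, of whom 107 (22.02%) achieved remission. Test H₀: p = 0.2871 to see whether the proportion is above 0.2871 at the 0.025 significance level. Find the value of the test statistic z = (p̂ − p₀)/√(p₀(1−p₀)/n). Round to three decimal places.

p̂ = 107/486 ≈ 0.22016.
Standard error under H₀: √(0.2871×0.7129/486) = 0.02052.
z = (0.22016 − 0.2871)/0.02052 = -0.06694/0.02052 = -3.262.
p-value = P(Z > -3.262) ≈ 0.9994, so at α = 0.025 we fail to reject H₀.

z = -3.262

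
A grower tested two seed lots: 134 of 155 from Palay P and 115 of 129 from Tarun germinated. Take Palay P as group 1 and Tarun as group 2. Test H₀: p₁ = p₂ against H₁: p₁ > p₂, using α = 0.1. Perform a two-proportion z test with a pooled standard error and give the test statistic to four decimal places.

p̂₁ = 134/155 = 0.864516, p̂₂ = 115/129 = 0.891473.
Pooled p̂ = (134+115)/(155+129) = 249/284 = 0.876761.
SE = √(p̂(1−p̂)(1/n₁+1/n₂)) = √(0.876761·0.123239·0.0142036) = √(0.00153471) = 0.039175.
z = (0.864516 − 0.891473)/0.039175 = -0.026957/0.039175 = -0.6881.
p-value = P(Z > -0.688) ≈ 0.7543, so at α = 0.1 we fail to reject H₀.

z = -0.6881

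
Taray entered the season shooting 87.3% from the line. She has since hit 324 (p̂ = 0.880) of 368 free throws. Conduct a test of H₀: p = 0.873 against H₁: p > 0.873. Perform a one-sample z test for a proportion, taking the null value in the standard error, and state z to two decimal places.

p̂ = 324/368 = 0.8804.
SE = √(p₀(1−p₀)/n) = √(0.11087/368) = 0.0174.
z = (0.8804 − 0.873)/0.0174 = 0.0074/0.0174 = 0.43.
p-value = P(Z > 0.428) ≈ 0.3342.

z = 0.43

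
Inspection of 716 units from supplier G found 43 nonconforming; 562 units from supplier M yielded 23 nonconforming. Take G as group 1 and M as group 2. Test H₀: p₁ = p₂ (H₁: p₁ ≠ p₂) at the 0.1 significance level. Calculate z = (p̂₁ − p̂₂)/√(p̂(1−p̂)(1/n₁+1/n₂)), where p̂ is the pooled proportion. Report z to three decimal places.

p̂₁ = 43/716 ≈ 0.06006, p̂₂ = 23/562 ≈ 0.04093.
Pooled p̂ = (43+23)/(716+562) = 66/1278 = 0.05164.
SE = √(0.0489762 × 0.00317601) = 0.01247.
z = (0.06006 − 0.04093)/0.01247 = 0.01913/0.01247 = 1.534.
Two-sided p-value ≈ 2·Φ(−1.534) = 0.1251; since p > α = 0.1, fail to reject H₀.

z = 1.534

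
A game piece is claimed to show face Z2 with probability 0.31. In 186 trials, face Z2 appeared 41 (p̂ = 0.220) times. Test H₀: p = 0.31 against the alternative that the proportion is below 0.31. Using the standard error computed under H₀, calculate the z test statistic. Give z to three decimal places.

z = -2.641

p̂ = 41/186 = 0.22043.
Under H₀, SE = √(0.31·0.69/186) = √(0.00115) = 0.03391.
z = (0.22043 − 0.31)/0.03391 = -0.08957/0.03391 = -2.641.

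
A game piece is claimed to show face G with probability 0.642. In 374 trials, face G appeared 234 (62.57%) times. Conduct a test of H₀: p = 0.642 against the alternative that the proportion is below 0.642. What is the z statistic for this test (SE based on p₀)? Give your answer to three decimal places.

z = -0.659

p̂ = 234/374 ≈ 0.62567.
SE = √(p₀(1−p₀)/n) = √(0.22984/374) = 0.02479.
z = (0.62567 − 0.642)/0.02479 = -0.01633/0.02479 = -0.659.
p-value = P(Z < -0.659) ≈ 0.2550.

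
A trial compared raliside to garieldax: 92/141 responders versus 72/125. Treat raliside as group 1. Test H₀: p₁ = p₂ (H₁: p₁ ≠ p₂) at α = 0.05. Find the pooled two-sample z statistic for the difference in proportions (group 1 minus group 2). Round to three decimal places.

p̂₁ = 92/141 ≈ 0.65248, p̂₂ = 72/125 ≈ 0.57600.
Pooled p̂ = (92+72)/(141+125) = 164/266 = 0.61654.
SE = √(p̂(1−p̂)(1/n₁+1/n₂)) = √(0.61654·0.38346·0.0150922) = √(0.00356807) = 0.05973.
z = (0.65248 − 0.57600)/0.05973 = 0.07648/0.05973 = 1.280.
p-value = 2·P(Z > 1.280) ≈ 0.2004, so at α = 0.05 we fail to reject H₀.

z = 1.280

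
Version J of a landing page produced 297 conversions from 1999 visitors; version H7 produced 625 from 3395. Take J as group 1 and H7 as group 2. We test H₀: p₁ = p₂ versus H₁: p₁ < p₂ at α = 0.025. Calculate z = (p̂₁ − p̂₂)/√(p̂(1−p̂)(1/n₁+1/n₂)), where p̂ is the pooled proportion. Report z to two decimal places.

p̂₁ = 297/1999 ≈ 0.1486, p̂₂ = 625/3395 ≈ 0.1841.
Pooled p̂ = (297+625)/(1999+3395) = 922/5394 = 0.1709.
SE = √(0.141713 × 0.000794801) = 0.0106.
z = (0.1486 − 0.1841)/0.0106 = -0.0355/0.0106 = -3.35.
p-value = P(Z < -3.347) ≈ 0.0004; since p < α = 0.025, reject H₀.

z = -3.35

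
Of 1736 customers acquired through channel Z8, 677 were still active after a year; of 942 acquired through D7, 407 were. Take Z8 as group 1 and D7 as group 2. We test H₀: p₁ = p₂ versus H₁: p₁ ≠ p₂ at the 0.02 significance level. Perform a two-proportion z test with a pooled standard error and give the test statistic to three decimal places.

p̂₁ = 677/1736 = 0.38998, p̂₂ = 407/942 = 0.43206.
Pooled p̂ = (677+407)/(1736+942) = 1084/2678 = 0.40478.
SE = √(0.240933 × 0.00163761) = 0.01986.
z = (0.38998 − 0.43206)/0.01986 = -0.04208/0.01986 = -2.119.
p-value = 2·P(Z > 2.119) ≈ 0.0341. With α = 0.02, fail to reject H₀.

z = -2.119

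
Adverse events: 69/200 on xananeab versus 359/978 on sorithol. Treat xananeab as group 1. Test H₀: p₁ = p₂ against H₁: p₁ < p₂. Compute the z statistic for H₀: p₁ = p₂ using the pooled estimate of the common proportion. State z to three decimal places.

z = -0.591

p̂₁ = 69/200 = 0.345000, p̂₂ = 359/978 = 0.367076.
Pooled p̂ = (69+359)/(200+978) = 428/1178 = 0.363328.
SE = √(p̂(1−p̂)(1/n₁+1/n₂)) = √(0.363328·0.636672·0.00602249) = √(0.00139313) = 0.037325.
z = (0.345000 − 0.367076)/0.037325 = -0.022076/0.037325 = -0.591.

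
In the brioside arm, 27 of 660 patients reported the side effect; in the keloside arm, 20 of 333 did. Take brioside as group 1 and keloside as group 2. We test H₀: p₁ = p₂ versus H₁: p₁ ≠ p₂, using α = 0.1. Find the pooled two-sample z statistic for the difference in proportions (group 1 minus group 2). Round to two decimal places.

p̂₁ = 27/660 = 0.0409, p̂₂ = 20/333 = 0.0601.
Pooled p̂ = (27+20)/(660+333) = 47/993 = 0.0473.
SE = √(p̂(1−p̂)(1/n₁+1/n₂)) = √(0.0473·0.9527·0.00451815) = √(0.000203728) = 0.0143.
z = (0.0409 − 0.0601)/0.0143 = -0.0192/0.0143 = -1.34.
p-value = 2·P(Z > 1.342) ≈ 0.1797; since p > α = 0.1, fail to reject H₀.

z = -1.34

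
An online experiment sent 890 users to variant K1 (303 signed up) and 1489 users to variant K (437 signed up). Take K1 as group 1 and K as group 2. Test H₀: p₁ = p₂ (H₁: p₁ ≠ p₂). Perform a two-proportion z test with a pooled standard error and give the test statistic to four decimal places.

p̂₁ = 303/890 = 0.340449, p̂₂ = 437/1489 = 0.293486.
Pooled p̂ = (303+437)/(890+1489) = 740/2379 = 0.311055.
SE = √(p̂(1−p̂)(1/n₁+1/n₂)) = √(0.311055·0.688945·0.00179519) = √(0.000384708) = 0.019614.
z = (0.340449 − 0.293486)/0.019614 = 0.046963/0.019614 = 2.3944.

z = 2.3944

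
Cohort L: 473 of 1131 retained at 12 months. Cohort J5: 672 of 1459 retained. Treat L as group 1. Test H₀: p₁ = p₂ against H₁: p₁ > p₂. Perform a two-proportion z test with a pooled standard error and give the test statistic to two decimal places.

p̂₁ = 473/1131 ≈ 0.4182, p̂₂ = 672/1459 ≈ 0.4606.
Pooled p̂ = (473+672)/(1131+1459) = 1145/2590 = 0.4421.
SE = √(p̂(1−p̂)(1/n₁+1/n₂)) = √(0.4421·0.5579·0.00156957) = √(0.000387129) = 0.0197.
z = (0.4182 − 0.4606)/0.0197 = -0.0424/0.0197 = -2.15.
p-value = P(Z > -2.154) ≈ 0.9844.

z = -2.15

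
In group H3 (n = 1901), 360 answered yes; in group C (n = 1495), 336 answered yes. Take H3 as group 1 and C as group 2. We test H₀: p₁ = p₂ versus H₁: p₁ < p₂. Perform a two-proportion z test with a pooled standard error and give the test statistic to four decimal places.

p̂₁ = 360/1901 ≈ 0.1893740, p̂₂ = 336/1495 ≈ 0.2247492.
Pooled p̂ = (360+336)/(1901+1495) = 696/3396 = 0.2049470.
SE = √(0.162944 × 0.00119494) = 0.0139538.
z = (0.1893740 − 0.2247492)/0.0139538 = -0.0353752/0.0139538 = -2.5352.

z = -2.5352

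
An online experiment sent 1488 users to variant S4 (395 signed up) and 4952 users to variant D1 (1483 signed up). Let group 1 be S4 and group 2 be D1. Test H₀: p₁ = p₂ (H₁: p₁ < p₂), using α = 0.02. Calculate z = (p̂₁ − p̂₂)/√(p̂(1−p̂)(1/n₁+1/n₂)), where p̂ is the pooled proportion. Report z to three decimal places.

z = -2.532

p̂₁ = 395/1488 ≈ 0.265457, p̂₂ = 1483/4952 ≈ 0.299475.
Pooled p̂ = (395+1483)/(1488+4952) = 1878/6440 = 0.291615.
SE = √(p̂(1−p̂)(1/n₁+1/n₂)) = √(0.291615·0.708385·0.000873982) = √(0.000180543) = 0.013437.
z = (0.265457 − 0.299475)/0.013437 = -0.034018/0.013437 = -2.532.
p-value = P(Z < -2.532) ≈ 0.0057. With α = 0.02, reject H₀.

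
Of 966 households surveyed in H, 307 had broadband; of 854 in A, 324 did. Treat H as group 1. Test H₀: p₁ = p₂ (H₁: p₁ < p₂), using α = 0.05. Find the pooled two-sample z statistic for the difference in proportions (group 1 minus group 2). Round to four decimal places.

p̂₁ = 307/966 = 0.317805, p̂₂ = 324/854 = 0.379391.
Pooled p̂ = (307+324)/(966+854) = 631/1820 = 0.346703.
SE = √(0.2265 × 0.00220616) = 0.022354.
z = (0.317805 − 0.379391)/0.022354 = -0.061586/0.022354 = -2.7550.
p-value = P(Z < -2.755) ≈ 0.0029; since p < α = 0.05, reject H₀.

z = -2.7550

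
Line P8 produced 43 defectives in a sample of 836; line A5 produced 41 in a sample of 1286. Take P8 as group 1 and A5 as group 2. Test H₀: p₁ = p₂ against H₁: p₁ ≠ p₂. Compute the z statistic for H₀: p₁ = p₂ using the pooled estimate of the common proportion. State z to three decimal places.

z = 2.257

p̂₁ = 43/836 ≈ 0.051435, p̂₂ = 41/1286 ≈ 0.031882.
Pooled p̂ = (43+41)/(836+1286) = 84/2122 = 0.039585.
SE = √(p̂(1−p̂)(1/n₁+1/n₂)) = √(0.039585·0.960415·0.00197378) = √(7.50397e-05) = 0.008663.
z = (0.051435 − 0.031882)/0.008663 = 0.019553/0.008663 = 2.257.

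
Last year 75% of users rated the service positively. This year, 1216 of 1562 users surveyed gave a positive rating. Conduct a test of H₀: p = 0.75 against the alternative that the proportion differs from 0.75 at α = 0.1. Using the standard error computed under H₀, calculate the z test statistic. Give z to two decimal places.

z = 2.60

p̂ = 1216/1562 ≈ 0.77849.
SE = √(p₀(1−p₀)/n) = √(0.1875/1562) = 0.01096.
z = (0.77849 − 0.75)/0.01096 = 0.02849/0.01096 = 2.60.
Two-sided p-value ≈ 2·Φ(−2.600) = 0.0093, so at α = 0.1 we reject H₀.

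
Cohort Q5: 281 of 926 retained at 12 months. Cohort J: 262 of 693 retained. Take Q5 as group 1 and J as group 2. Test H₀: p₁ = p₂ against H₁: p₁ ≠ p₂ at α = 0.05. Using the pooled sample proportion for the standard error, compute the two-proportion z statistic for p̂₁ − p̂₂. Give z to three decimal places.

z = -3.146

p̂₁ = 281/926 = 0.303456, p̂₂ = 262/693 = 0.378066.
Pooled p̂ = (281+262)/(926+693) = 543/1619 = 0.335392.
SE = √(p̂(1−p̂)(1/n₁+1/n₂)) = √(0.335392·0.664608·0.00252292) = √(0.000562369) = 0.023714.
z = (0.303456 − 0.378066)/0.023714 = -0.074610/0.023714 = -3.146.
p-value = 2·P(Z > 3.146) ≈ 0.0017; since p < α = 0.05, reject H₀.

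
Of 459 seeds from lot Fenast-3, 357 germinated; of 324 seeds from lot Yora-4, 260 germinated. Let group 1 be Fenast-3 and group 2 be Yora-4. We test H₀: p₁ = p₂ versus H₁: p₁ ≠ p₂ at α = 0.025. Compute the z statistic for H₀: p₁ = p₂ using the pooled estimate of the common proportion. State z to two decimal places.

z = -0.83

p̂₁ = 357/459 ≈ 0.7778, p̂₂ = 260/324 ≈ 0.8025.
Pooled p̂ = (357+260)/(459+324) = 617/783 = 0.7880.
SE = √(p̂(1−p̂)(1/n₁+1/n₂)) = √(0.7880·0.2120·0.00526507) = √(0.000879577) = 0.0297.
z = (0.7778 − 0.8025)/0.0297 = -0.0247/0.0297 = -0.83.
p-value = 2·P(Z > 0.833) ≈ 0.4051; since p > α = 0.025, fail to reject H₀.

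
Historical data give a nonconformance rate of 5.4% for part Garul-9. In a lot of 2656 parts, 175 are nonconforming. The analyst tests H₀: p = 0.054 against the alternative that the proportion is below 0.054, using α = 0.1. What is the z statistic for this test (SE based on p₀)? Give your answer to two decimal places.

z = 2.71

p̂ = 175/2656 ≈ 0.06589.
Standard error under H₀: √(0.054×0.946/2656) = 0.00439.
z = (0.06589 − 0.054)/0.00439 = 0.01189/0.00439 = 2.71.
p-value = P(Z < 2.711) ≈ 0.9966, so at α = 0.1 we fail to reject H₀.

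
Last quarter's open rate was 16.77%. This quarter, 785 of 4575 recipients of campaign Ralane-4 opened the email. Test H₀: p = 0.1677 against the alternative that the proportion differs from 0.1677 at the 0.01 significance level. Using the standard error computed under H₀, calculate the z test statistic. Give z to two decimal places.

p̂ = 785/4575 = 0.17158.
Standard error under H₀: √(0.1677×0.8323/4575) = 0.00552.
z = (0.17158 − 0.1677)/0.00552 = 0.00388/0.00552 = 0.70.
Two-sided p-value ≈ 2·Φ(−0.703) = 0.4819; since p > α = 0.01, fail to reject H₀.

z = 0.70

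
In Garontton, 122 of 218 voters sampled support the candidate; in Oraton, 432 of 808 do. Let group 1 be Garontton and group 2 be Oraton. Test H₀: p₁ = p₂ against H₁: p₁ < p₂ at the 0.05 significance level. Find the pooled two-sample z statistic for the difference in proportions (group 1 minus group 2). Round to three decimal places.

p̂₁ = 122/218 = 0.55963, p̂₂ = 432/808 = 0.53465.
Pooled p̂ = (122+432)/(218+808) = 554/1026 = 0.53996.
SE = √(0.248403 × 0.00582478) = 0.03804.
z = (0.55963 − 0.53465)/0.03804 = 0.02498/0.03804 = 0.657.
p-value = P(Z < 0.657) ≈ 0.7443. With α = 0.05, fail to reject H₀.

z = 0.657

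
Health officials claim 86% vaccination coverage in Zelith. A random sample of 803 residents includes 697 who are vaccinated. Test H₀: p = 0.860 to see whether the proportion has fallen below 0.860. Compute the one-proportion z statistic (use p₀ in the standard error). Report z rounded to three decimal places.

p̂ = 697/803 = 0.867995.
Under H₀, SE = √(0.86·0.14/803) = √(0.000149938) = 0.012245.
z = (0.867995 − 0.86)/0.012245 = 0.007995/0.012245 = 0.653.
p-value = P(Z < 0.653) ≈ 0.7431.

z = 0.653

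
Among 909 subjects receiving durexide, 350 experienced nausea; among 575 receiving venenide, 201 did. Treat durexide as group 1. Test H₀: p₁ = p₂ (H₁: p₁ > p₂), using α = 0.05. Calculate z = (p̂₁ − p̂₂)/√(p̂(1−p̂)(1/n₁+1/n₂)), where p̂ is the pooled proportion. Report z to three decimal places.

p̂₁ = 350/909 = 0.38504, p̂₂ = 201/575 = 0.34957.
Pooled p̂ = (350+201)/(909+575) = 551/1484 = 0.37129.
SE = √(p̂(1−p̂)(1/n₁+1/n₂)) = √(0.37129·0.62871·0.00283924) = √(0.000662777) = 0.02574.
z = (0.38504 − 0.34957)/0.02574 = 0.03547/0.02574 = 1.378.
p-value = P(Z > 1.378) ≈ 0.0841; since p > α = 0.05, fail to reject H₀.

z = 1.378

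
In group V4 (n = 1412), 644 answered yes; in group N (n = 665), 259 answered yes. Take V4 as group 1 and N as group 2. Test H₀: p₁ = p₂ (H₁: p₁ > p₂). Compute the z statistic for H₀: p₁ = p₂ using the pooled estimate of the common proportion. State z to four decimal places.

z = 2.8573

p̂₁ = 644/1412 ≈ 0.456091, p̂₂ = 259/665 ≈ 0.389474.
Pooled p̂ = (644+259)/(1412+665) = 903/2077 = 0.434762.
SE = √(p̂(1−p̂)(1/n₁+1/n₂)) = √(0.434762·0.565238·0.00221197) = √(0.000543579) = 0.023315.
z = (0.456091 − 0.389474)/0.023315 = 0.066617/0.023315 = 2.8573.
p-value = P(Z > 2.857) ≈ 0.0021.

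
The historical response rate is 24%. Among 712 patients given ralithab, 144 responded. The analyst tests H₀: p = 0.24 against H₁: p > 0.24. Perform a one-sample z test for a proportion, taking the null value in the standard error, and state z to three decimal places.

p̂ = 144/712 = 0.202247.
Standard error under H₀: √(0.24×0.76/712) = 0.016006.
z = (0.202247 − 0.24)/0.016006 = -0.037753/0.016006 = -2.359.

z = -2.359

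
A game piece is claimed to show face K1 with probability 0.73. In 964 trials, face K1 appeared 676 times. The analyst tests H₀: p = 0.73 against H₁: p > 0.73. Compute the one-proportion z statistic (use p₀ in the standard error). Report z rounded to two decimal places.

p̂ = 676/964 = 0.7012.
Standard error under H₀: √(0.73×0.27/964) = 0.0143.
z = (0.7012 − 0.73)/0.0143 = -0.0288/0.0143 = -2.01.
p-value = P(Z > -2.011) ≈ 0.9778.

z = -2.01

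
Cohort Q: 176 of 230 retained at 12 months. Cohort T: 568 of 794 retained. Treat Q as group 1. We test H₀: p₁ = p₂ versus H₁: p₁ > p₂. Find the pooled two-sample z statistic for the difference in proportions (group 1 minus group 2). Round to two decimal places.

z = 1.49

p̂₁ = 176/230 ≈ 0.7652, p̂₂ = 568/794 ≈ 0.7154.
Pooled p̂ = (176+568)/(230+794) = 744/1024 = 0.7266.
SE = √(p̂(1−p̂)(1/n₁+1/n₂)) = √(0.7266·0.2734·0.00560727) = √(0.00111399) = 0.0334.
z = (0.7652 − 0.7154)/0.0334 = 0.0498/0.0334 = 1.49.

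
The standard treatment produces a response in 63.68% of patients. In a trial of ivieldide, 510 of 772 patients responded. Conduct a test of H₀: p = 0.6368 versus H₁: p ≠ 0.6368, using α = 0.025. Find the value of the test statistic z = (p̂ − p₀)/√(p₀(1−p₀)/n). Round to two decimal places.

z = 1.38

p̂ = 510/772 = 0.6606.
Under H₀, SE = √(0.6368·0.3632/772) = √(0.000299593) = 0.0173.
z = (0.6606 − 0.6368)/0.0173 = 0.0238/0.0173 = 1.38.
p-value = 2·P(Z > 1.376) ≈ 0.1687. With α = 0.025, fail to reject H₀.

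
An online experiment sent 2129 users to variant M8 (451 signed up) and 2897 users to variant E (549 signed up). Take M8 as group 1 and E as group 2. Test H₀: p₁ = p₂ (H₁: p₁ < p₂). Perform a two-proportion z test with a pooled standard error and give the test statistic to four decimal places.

p̂₁ = 451/2129 ≈ 0.2118365, p̂₂ = 549/2897 ≈ 0.1895064.
Pooled p̂ = (451+549)/(2129+2897) = 1000/5026 = 0.1989654.
SE = √(0.159378 × 0.000814889) = 0.0113963.
z = (0.2118365 − 0.1895064)/0.0113963 = 0.0223301/0.0113963 = 1.9594.
p-value = P(Z < 1.959) ≈ 0.9750.

z = 1.9594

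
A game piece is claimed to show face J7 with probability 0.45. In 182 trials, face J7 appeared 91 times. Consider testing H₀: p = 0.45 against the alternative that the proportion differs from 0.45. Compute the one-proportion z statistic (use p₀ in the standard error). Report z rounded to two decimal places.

p̂ = 91/182 = 0.5000.
SE = √(p₀(1−p₀)/n) = √(0.2475/182) = 0.0369.
z = (0.5000 − 0.45)/0.0369 = 0.0500/0.0369 = 1.36.
p-value = 2·P(Z > 1.356) ≈ 0.1751.

z = 1.36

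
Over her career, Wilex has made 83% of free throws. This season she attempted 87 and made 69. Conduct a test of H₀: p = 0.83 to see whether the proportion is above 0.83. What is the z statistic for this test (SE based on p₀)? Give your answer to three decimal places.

p̂ = 69/87 ≈ 0.79310.
Standard error under H₀: √(0.83×0.17/87) = 0.04027.
z = (0.79310 − 0.83)/0.04027 = -0.03690/0.04027 = -0.916.
p-value = P(Z > -0.916) ≈ 0.8202.

z = -0.916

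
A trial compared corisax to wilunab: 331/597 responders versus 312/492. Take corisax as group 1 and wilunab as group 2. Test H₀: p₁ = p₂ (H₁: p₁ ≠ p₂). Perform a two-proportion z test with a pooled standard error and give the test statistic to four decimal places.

z = -2.6620

p̂₁ = 331/597 ≈ 0.554439, p̂₂ = 312/492 ≈ 0.634146.
Pooled p̂ = (331+312)/(597+492) = 643/1089 = 0.590450.
SE = √(p̂(1−p̂)(1/n₁+1/n₂)) = √(0.590450·0.409550·0.00370756) = √(0.000896558) = 0.029943.
z = (0.554439 − 0.634146)/0.029943 = -0.079707/0.029943 = -2.6620.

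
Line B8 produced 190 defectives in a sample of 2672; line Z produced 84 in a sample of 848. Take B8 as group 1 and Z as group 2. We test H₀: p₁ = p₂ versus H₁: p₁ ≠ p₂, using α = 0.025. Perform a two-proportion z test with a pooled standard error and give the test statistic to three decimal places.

p̂₁ = 190/2672 = 0.07111, p̂₂ = 84/848 = 0.09906.
Pooled p̂ = (190+84)/(2672+848) = 274/3520 = 0.07784.
SE = √(0.0717817 × 0.0015535) = 0.01056.
z = (0.07111 − 0.09906)/0.01056 = -0.02795/0.01056 = -2.647.
Two-sided p-value ≈ 2·Φ(−2.647) = 0.0081; since p < α = 0.025, reject H₀.

z = -2.647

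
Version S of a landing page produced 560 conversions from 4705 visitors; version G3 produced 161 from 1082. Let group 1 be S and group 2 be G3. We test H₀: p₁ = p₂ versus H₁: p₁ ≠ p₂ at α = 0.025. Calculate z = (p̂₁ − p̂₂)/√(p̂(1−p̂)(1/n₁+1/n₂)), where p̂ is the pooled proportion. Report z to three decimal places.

p̂₁ = 560/4705 ≈ 0.119022, p̂₂ = 161/1082 ≈ 0.148799.
Pooled p̂ = (560+161)/(4705+1082) = 721/5787 = 0.124590.
SE = √(0.109067 × 0.00113675) = 0.011135.
z = (0.119022 − 0.148799)/0.011135 = -0.029777/0.011135 = -2.674.
Two-sided p-value ≈ 2·Φ(−2.674) = 0.0075, so at α = 0.025 we reject H₀.

z = -2.674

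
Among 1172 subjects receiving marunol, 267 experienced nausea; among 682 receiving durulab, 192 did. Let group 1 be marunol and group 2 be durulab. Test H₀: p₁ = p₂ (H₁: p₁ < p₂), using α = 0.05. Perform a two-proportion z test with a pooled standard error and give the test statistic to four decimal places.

p̂₁ = 267/1172 ≈ 0.227816, p̂₂ = 192/682 ≈ 0.281525.
Pooled p̂ = (267+192)/(1172+682) = 459/1854 = 0.247573.
SE = √(p̂(1−p̂)(1/n₁+1/n₂)) = √(0.247573·0.752427·0.00231952) = √(0.000432081) = 0.020787.
z = (0.227816 − 0.281525)/0.020787 = -0.053709/0.020787 = -2.5838.
p-value = P(Z < -2.584) ≈ 0.0049. With α = 0.05, reject H₀.

z = -2.5838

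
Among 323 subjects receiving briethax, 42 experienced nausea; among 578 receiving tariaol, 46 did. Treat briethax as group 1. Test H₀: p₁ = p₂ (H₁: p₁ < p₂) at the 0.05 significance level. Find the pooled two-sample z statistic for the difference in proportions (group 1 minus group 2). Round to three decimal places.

z = 2.446

p̂₁ = 42/323 = 0.130031, p̂₂ = 46/578 = 0.079585.
Pooled p̂ = (42+46)/(323+578) = 88/901 = 0.097669.
SE = √(p̂(1−p̂)(1/n₁+1/n₂)) = √(0.097669·0.902331·0.00482608) = √(0.000425322) = 0.020623.
z = (0.130031 − 0.079585)/0.020623 = 0.050446/0.020623 = 2.446.
p-value = P(Z < 2.446) ≈ 0.9928. With α = 0.05, fail to reject H₀.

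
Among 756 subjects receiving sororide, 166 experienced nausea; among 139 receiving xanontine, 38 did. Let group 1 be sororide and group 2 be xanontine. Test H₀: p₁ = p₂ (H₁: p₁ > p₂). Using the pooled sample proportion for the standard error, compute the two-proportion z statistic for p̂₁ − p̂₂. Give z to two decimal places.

p̂₁ = 166/756 = 0.2196, p̂₂ = 38/139 = 0.2734.
Pooled p̂ = (166+38)/(756+139) = 204/895 = 0.2279.
SE = √(0.17598 × 0.008517) = 0.0387.
z = (0.2196 − 0.2734)/0.0387 = -0.0538/0.0387 = -1.39.

z = -1.39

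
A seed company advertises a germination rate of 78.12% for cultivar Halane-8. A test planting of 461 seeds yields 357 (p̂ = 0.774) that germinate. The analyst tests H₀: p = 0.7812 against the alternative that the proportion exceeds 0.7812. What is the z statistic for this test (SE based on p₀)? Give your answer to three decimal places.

z = -0.353

p̂ = 357/461 ≈ 0.77440.
Standard error under H₀: √(0.7812×0.2188/461) = 0.01926.
z = (0.77440 − 0.7812)/0.01926 = -0.00680/0.01926 = -0.353.
p-value = P(Z > -0.353) ≈ 0.6379.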